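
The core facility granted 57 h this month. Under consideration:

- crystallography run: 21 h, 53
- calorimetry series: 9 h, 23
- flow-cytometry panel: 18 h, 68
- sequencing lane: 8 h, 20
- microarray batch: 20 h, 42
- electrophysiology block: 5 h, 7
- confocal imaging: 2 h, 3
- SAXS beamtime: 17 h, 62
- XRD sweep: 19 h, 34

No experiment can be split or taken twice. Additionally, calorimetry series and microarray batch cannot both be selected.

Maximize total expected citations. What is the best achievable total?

183

The ratio heuristic lands on calorimetry series + flow-cytometry panel + sequencing lane + confocal imaging + SAXS beamtime (176) but leaves 3 h idle.
The 19 h tied up in calorimetry series and sequencing lane and confocal imaging is better spent on crystallography run — total rises to 183 (56 h).
Runner-up calorimetry series + flow-cytometry panel + sequencing lane + electrophysiology block + SAXS beamtime tops out at 180.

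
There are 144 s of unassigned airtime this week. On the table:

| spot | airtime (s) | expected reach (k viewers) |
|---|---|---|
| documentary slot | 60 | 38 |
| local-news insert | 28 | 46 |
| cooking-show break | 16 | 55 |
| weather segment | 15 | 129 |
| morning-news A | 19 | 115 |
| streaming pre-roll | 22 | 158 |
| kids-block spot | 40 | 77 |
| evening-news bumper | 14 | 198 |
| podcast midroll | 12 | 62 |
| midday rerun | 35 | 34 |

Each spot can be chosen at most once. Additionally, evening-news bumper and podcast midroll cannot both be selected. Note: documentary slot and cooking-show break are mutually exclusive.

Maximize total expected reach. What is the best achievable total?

732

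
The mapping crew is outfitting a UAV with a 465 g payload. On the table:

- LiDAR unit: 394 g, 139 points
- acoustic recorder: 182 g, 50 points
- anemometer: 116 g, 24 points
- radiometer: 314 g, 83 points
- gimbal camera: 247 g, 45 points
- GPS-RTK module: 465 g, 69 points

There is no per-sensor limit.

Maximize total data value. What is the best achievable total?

Density check — LiDAR unit 0.35, acoustic recorder 0.27, radiometer 0.26, anemometer 0.21 are the best per g.
Best packing: LiDAR unit — 394 g, 139 total.

139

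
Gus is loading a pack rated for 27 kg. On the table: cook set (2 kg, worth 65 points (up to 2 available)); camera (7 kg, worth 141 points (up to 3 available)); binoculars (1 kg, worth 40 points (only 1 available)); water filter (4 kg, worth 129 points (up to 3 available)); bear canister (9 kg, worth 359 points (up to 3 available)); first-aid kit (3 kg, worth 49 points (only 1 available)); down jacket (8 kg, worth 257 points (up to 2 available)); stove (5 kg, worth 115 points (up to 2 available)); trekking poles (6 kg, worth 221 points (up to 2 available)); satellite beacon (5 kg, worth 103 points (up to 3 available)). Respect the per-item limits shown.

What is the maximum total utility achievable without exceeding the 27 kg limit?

1077

Greedy by ratio would take cook set + binoculars + 2×bear canister + trekking poles: 27 kg used, total 1044.
Dropping cook set and binoculars and trekking poles frees 9 kg; slotting in bear canister (9 kg) lifts the total to 1077 at 27 kg.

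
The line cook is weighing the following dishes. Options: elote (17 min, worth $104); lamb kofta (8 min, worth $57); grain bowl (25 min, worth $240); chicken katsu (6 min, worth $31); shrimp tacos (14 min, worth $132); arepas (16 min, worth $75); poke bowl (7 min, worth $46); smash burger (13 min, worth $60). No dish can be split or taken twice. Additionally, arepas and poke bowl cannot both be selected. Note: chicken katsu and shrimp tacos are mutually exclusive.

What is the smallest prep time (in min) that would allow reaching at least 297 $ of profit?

Need the lightest bundle worth ≥ 297.
Taking lamb kofta + grain bowl gives 297 (≥ 297) for 33 min.
Below 33 min the best achievable stays under 297.

33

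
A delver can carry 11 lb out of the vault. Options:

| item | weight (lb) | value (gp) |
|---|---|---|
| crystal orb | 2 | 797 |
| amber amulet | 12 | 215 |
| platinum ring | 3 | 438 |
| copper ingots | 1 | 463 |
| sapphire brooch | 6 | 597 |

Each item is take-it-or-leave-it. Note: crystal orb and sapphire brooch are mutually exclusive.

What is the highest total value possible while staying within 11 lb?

Density check — copper ingots 463.00, crystal orb 398.50, platinum ring 146.00 are the best per lb.
The ratio ordering already packs tightly: crystal orb + platinum ring + copper ingots, 6 lb, 1698.
Every other selection either busts 11 lb or breaks a pairing rule or fails to beat 1698.

1698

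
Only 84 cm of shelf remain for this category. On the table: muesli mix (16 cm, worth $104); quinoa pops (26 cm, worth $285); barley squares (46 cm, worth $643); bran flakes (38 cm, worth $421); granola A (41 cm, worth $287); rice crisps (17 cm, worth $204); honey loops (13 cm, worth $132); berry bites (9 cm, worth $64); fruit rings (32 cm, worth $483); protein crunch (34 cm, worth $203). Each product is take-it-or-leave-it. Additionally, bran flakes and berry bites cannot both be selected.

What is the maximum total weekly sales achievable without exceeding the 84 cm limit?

1126

Barley squares + fruit rings uses 78 of the 84 cm and totals 1126.
Next best is barley squares + bran flakes at 1064 (84 cm) — short by 62.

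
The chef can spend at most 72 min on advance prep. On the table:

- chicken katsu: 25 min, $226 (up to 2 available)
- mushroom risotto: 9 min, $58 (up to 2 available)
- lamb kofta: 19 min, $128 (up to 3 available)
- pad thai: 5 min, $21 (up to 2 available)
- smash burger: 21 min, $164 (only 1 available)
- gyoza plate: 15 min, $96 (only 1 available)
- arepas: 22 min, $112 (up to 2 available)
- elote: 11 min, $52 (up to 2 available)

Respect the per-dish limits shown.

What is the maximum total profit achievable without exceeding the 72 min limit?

616

2×chicken katsu + smash burger uses 71 of the 72 min and totals 616.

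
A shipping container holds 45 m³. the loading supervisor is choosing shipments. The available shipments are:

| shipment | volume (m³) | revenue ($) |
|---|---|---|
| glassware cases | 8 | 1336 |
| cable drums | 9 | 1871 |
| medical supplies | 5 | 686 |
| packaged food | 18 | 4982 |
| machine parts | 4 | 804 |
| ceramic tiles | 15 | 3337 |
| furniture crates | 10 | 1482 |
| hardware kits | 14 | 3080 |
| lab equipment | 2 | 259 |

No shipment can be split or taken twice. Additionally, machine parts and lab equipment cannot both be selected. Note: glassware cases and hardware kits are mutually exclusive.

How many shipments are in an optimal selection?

4

Optimal total is 10737.
cable drums + packaged food + machine parts + hardware kits hits 10737 at 45 m³.
Every optimal selection uses 4 shipments.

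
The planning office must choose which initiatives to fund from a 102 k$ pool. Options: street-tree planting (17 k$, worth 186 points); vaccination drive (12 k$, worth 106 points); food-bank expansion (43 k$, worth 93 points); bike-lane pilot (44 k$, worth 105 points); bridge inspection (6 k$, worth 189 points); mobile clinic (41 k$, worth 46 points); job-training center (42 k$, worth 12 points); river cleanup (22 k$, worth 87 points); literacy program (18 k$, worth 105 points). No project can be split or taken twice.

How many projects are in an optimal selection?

The maximum projected impact within 102 k$ is 691.
street-tree planting + vaccination drive + bike-lane pilot + bridge inspection + literacy program hits 691 at 97 k$.
Every optimal selection uses 5 projects.

5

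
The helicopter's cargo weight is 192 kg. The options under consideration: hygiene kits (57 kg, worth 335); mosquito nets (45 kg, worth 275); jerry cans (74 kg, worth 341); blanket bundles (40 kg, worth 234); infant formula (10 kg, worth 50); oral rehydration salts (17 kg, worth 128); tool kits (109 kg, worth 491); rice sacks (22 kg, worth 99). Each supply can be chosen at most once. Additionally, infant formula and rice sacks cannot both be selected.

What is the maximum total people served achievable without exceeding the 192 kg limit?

1071

Hygiene kits + mosquito nets + blanket bundles + oral rehydration salts + rice sacks uses 181 of the 192 kg and totals 1071.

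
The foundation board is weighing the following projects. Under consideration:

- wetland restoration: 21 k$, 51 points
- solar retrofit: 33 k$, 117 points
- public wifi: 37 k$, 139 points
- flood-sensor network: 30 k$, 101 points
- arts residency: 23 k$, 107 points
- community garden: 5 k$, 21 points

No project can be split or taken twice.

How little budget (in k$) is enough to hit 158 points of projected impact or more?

Minimise k$ subject to total projected impact ≥ 158.
public wifi + community garden reaches 160 using 42 k$.
Any bundle with less than 42 k$ falls short of 158.

42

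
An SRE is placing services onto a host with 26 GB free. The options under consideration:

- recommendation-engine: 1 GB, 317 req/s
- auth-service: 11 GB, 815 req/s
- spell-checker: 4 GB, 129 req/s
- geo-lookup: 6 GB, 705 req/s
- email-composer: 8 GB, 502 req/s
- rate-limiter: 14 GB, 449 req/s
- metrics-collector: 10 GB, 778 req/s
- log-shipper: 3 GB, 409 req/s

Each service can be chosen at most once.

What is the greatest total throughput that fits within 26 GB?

2375

Ranking by ratio (throughput/GB): recommendation-engine 317.00, log-shipper 136.33, geo-lookup 117.50.
Greedy by ratio would take recommendation-engine + spell-checker + geo-lookup + metrics-collector + log-shipper: 24 GB used, total 2338.
Dropping metrics-collector frees 10 GB; slotting in auth-service (11 GB) lifts the total to 2375 at 25 GB.
The closest alternative, recommendation-engine + auth-service + geo-lookup + email-composer, reaches only 2339.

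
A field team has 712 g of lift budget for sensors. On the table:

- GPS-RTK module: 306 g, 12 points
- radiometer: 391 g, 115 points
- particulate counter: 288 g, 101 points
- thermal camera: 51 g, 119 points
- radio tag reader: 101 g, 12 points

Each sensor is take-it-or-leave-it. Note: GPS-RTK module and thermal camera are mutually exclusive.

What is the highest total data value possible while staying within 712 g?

The ratio heuristic lands on particulate counter + thermal camera + radio tag reader (232) but leaves 272 g idle.
The 288 g tied up in particulate counter is better spent on radiometer — total rises to 246 (543 g).

246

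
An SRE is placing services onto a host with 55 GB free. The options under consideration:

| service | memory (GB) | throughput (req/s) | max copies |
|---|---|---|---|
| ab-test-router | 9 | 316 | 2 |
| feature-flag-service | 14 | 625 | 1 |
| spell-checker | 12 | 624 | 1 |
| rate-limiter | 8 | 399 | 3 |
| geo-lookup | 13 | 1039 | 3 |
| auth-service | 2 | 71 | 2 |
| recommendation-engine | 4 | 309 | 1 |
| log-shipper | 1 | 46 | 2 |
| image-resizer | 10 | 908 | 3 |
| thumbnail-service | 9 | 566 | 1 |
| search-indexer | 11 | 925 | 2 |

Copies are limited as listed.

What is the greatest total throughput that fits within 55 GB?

Greedy by ratio would take 2×log-shipper + 3×image-resizer + 2×search-indexer: 54 GB used, total 4666.
Dropping log-shipper and search-indexer frees 12 GB; slotting in geo-lookup (13 GB) lifts the total to 4734 at 55 GB.

4734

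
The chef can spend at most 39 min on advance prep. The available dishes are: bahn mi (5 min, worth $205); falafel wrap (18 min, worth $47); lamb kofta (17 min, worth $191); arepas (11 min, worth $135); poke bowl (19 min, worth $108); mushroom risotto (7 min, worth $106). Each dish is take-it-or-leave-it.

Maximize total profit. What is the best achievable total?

531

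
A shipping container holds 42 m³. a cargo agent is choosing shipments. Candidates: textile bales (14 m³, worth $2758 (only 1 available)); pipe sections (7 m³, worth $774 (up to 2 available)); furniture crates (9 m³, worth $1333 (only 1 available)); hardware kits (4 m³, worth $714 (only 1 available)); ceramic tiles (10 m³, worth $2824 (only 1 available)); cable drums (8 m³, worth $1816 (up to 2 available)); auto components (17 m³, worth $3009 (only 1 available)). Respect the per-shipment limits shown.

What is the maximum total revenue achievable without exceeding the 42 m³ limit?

By revenue per m³: ceramic tiles 282.40, cable drums 227.00, textile bales 197.00, hardware kits 178.50 lead.
Best packing: textile bales + ceramic tiles + 2×cable drums — 40 m³, 9214 total.
That's the maximum — no swap from here does better than 9214.

9214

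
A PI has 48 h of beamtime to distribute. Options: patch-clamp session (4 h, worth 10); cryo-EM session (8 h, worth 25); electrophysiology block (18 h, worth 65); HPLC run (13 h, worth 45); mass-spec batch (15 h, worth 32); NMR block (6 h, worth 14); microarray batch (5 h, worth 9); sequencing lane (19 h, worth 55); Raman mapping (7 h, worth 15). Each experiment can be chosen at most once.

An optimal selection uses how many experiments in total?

Best achievable expected citations is 154.
patch-clamp session + cryo-EM session + electrophysiology block + HPLC run + microarray batch hits 154 at 48 h.
Every optimal selection uses 5 experiments.

5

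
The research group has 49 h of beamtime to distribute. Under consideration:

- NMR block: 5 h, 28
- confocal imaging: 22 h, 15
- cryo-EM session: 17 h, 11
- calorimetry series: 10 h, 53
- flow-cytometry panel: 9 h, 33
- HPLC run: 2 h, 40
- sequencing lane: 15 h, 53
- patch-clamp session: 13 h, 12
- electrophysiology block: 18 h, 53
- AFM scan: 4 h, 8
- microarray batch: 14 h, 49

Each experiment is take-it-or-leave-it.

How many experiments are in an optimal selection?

Best achievable expected citations is 223.
NMR block + calorimetry series + HPLC run + sequencing lane + microarray batch hits 223 at 46 h.
Any selection reaching 223 contains exactly 5 experiments.

5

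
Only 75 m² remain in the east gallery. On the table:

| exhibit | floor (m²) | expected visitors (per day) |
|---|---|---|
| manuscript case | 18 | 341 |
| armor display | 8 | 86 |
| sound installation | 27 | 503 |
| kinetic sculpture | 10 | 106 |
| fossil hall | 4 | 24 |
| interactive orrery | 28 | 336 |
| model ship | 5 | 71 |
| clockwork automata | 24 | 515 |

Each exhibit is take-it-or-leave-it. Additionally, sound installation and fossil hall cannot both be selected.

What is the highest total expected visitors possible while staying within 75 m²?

1430

Best packing: manuscript case + sound installation + model ship + clockwork automata — 74 m², 1430 total.
The closest alternative, manuscript case + sound installation + clockwork automata, reaches only 1359.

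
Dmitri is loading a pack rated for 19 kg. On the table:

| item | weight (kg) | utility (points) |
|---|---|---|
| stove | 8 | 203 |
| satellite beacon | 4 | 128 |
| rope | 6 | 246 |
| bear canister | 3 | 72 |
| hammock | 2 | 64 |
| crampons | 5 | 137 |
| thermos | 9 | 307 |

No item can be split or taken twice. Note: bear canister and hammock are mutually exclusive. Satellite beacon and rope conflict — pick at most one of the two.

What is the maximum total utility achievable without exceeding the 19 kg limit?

625

Best packing: rope + bear canister + thermos — 18 kg, 625 total.
Next best is rope + hammock + thermos at 617 (17 kg) — short by 8.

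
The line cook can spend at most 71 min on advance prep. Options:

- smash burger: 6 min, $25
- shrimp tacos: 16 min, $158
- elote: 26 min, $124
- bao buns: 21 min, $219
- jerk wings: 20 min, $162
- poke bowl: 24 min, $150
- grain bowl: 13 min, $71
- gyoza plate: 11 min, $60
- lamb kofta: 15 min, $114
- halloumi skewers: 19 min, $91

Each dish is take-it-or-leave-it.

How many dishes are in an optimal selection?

4

Best achievable profit is 610.
For example shrimp tacos + bao buns + jerk wings + grain bowl achieves it, using 70 min.
Any selection reaching 610 contains exactly 4 dishes.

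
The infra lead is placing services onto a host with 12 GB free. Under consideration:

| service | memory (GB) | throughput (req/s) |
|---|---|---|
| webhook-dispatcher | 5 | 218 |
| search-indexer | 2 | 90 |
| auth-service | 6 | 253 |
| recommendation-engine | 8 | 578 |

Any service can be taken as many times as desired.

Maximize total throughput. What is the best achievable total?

758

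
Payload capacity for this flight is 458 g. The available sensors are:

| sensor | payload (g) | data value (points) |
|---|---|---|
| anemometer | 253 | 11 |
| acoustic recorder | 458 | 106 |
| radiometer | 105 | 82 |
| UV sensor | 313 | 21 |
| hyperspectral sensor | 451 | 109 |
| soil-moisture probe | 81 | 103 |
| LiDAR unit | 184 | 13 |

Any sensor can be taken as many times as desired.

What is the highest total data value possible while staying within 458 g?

515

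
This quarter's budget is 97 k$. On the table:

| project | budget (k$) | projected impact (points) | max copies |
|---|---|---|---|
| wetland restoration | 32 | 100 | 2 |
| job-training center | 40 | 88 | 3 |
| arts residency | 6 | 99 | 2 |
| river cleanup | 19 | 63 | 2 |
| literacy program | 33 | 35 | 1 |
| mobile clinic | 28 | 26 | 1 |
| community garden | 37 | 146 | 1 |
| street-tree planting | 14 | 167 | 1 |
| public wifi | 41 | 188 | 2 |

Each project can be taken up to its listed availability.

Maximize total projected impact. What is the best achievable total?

The ratio ordering already packs tightly: 2×arts residency + river cleanup + street-tree planting + public wifi, 86 k$, 616.
Every other selection either busts 97 k$ or exceeds an availability limit or fails to beat 616.

616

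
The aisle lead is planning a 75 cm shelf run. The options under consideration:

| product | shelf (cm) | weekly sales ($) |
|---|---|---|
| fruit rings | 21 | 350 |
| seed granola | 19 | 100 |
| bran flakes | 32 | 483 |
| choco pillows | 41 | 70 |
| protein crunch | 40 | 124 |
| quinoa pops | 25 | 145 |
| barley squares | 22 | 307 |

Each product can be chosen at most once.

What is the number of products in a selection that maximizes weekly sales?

Optimal total is 1140.
fruit rings + bran flakes + barley squares hits 1140 at 75 cm.
Any selection reaching 1140 contains exactly 3 products.

3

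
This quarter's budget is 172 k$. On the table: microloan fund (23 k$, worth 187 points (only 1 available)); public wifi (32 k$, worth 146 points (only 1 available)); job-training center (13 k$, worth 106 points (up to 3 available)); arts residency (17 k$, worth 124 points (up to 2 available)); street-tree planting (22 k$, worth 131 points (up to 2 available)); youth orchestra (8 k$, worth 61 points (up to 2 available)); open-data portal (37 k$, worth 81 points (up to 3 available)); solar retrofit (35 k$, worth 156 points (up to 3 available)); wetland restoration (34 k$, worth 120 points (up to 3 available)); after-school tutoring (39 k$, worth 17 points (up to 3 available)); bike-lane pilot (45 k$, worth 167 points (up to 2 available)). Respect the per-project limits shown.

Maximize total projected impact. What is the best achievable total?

1162

The ratio heuristic lands on microloan fund + 3×job-training center + 2×arts residency + 2×street-tree planting + 2×youth orchestra (1137) but leaves 16 k$ idle.
Dropping street-tree planting frees 22 k$; slotting in solar retrofit (35 k$) lifts the total to 1162 at 169 k$.
Every other selection either busts 172 k$ or exceeds an availability limit or fails to beat 1162.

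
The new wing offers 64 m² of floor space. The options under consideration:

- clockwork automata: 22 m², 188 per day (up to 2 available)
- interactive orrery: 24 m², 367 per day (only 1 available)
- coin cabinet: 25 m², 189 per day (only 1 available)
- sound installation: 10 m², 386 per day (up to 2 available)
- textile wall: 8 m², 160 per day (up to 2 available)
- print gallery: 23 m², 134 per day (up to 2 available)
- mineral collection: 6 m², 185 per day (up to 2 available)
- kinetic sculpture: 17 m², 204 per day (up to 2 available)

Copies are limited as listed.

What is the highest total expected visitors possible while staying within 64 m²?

Ranking by ratio (expected visitors/m²): sound installation 38.60, mineral collection 30.83, textile wall 20.00, interactive orrery 15.29.
Filling by ratio: 2×sound installation + 2×textile wall + 2×mineral collection for 1462, with 16 m² left unused.
The 8 m² tied up in textile wall is better spent on interactive orrery — total rises to 1669 (64 m²).
Every other selection either busts 64 m² or exceeds an availability limit or fails to beat 1669.

1669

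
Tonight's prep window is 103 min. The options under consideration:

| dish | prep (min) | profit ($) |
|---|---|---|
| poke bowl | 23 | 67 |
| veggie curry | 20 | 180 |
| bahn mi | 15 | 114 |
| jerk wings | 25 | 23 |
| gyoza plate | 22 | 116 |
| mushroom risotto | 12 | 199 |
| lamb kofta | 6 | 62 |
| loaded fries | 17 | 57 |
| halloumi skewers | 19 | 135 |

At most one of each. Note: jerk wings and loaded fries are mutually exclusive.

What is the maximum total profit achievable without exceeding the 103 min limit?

806

Best packing: veggie curry + bahn mi + gyoza plate + mushroom risotto + lamb kofta + halloumi skewers — 94 min, 806 total.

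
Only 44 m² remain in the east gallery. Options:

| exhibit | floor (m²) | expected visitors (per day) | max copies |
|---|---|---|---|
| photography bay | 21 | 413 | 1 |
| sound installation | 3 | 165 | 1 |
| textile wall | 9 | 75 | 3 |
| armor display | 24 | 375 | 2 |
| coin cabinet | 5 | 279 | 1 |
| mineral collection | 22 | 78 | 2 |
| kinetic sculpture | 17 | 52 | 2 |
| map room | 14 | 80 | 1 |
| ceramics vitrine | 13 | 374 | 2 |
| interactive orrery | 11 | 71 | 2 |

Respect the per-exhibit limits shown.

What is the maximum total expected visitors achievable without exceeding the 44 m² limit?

Density check — coin cabinet 55.80, sound installation 55.00, ceramics vitrine 28.77, photography bay 19.67 are the best per m².
Best packing: sound installation + textile wall + coin cabinet + 2×ceramics vitrine — 43 m², 1267 total.
Nothing else within 44 m² beats 1267.

1267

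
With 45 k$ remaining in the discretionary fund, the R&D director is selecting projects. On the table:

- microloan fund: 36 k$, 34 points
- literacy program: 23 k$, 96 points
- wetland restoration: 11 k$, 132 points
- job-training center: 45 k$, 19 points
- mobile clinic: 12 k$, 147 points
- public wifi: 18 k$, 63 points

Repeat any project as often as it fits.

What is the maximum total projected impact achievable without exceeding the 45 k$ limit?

Greedy by ratio would take 3×mobile clinic: 36 k$ used, total 441.
The 24 k$ tied up in 2×mobile clinic is better spent on 3×wetland restoration — total rises to 543 (45 k$).
No other feasible combination exceeds 543.

543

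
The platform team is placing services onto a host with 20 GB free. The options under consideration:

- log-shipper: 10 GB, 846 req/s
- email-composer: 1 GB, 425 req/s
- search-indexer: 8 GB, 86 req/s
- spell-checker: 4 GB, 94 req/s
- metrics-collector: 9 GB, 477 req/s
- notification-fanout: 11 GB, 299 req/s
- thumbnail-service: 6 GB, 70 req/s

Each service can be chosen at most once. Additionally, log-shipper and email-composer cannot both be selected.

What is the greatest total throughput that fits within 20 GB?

1323

Taking log-shipper + metrics-collector: 19 GB used, 1323 in throughput.
Next best is email-composer + spell-checker + metrics-collector + thumbnail-service at 1066 (20 GB) — short by 257.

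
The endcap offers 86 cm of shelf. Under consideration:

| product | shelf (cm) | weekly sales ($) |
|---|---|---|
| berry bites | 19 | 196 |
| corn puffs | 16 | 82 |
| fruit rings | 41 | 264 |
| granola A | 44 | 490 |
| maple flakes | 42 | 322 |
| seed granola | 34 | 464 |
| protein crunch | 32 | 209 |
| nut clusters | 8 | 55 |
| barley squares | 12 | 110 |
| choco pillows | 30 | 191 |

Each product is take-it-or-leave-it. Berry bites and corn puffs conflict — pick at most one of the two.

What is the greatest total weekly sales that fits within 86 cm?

1009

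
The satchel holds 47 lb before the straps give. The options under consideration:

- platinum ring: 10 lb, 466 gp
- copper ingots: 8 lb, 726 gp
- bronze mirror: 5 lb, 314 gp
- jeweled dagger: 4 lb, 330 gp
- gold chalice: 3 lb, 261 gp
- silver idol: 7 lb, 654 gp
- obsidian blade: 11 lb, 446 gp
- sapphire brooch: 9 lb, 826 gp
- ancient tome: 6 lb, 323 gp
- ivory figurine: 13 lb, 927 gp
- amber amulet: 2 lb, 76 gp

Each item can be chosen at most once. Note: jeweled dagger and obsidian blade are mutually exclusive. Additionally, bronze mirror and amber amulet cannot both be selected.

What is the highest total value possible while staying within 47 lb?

3800

The ratio ordering already packs tightly: copper ingots + jeweled dagger + gold chalice + silver idol + sapphire brooch + ivory figurine + amber amulet, 46 lb, 3800.
Next best is copper ingots + jeweled dagger + silver idol + sapphire brooch + ancient tome + ivory figurine at 3786 (47 lb) — short by 14.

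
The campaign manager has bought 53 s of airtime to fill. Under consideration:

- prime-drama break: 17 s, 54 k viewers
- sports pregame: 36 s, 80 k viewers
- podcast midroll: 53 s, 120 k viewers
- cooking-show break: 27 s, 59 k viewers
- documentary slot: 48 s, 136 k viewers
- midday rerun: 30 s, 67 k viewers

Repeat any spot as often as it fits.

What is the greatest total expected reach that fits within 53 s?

162

Density check — prime-drama break 3.18, documentary slot 2.83, podcast midroll 2.26, midday rerun 2.23 are the best per s.
The ratio ordering already packs tightly: 3×prime-drama break, 51 s, 162.
No other feasible combination exceeds 162.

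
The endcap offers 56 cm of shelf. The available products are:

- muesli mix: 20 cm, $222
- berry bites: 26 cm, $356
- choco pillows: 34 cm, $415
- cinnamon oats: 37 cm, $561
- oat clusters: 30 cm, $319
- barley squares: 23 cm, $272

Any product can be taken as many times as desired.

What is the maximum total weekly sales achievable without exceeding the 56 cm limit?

The ratio heuristic lands on cinnamon oats (561) but leaves 19 cm idle.
Dropping cinnamon oats frees 37 cm; slotting in 2×berry bites (52 cm) lifts the total to 712 at 52 cm.
The spare 4 cm is too small for any remaining product, and no exchange beats 712.

712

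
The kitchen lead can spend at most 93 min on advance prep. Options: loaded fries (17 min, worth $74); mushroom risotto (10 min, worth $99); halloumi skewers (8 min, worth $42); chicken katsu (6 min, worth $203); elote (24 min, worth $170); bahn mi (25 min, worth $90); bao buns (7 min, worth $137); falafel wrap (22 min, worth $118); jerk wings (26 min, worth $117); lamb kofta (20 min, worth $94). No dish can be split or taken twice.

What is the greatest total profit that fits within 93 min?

Greedy by ratio would take mushroom risotto + halloumi skewers + chicken katsu + elote + bao buns + falafel wrap: 77 min used, total 769.
Dropping halloumi skewers frees 8 min; slotting in lamb kofta (20 min) lifts the total to 821 at 89 min.
An exhaustive check of the 1024 subsets confirms 821.

821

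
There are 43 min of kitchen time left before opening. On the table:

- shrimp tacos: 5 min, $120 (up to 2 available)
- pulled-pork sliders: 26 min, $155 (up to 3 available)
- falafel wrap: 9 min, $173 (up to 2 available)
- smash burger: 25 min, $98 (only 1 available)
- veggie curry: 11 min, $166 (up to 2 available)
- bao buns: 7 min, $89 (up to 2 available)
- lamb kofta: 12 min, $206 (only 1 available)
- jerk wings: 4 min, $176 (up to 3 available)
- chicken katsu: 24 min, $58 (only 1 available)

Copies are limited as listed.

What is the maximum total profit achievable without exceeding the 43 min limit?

Taking the top-ratio dishes first gives 2×shrimp tacos + 2×falafel wrap + 3×jerk wings for 1114 (40 min).
Replace falafel wrap with lamb kofta: the trade gains 33 net, giving 1147 at 43 min.
Nothing else within 43 min beats 1147.

1147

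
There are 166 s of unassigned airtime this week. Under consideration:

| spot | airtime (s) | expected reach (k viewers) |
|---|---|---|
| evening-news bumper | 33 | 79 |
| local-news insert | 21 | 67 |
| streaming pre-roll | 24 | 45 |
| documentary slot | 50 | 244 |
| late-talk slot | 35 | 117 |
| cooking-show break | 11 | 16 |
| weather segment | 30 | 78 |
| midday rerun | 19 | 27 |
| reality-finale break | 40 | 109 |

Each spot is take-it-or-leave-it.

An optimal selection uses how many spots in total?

5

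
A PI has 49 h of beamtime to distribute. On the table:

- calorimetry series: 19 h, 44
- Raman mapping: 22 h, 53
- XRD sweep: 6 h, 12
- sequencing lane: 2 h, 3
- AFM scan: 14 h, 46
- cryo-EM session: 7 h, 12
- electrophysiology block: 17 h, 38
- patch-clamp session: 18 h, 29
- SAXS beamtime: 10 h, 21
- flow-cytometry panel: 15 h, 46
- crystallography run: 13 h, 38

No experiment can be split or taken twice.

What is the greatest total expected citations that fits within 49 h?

142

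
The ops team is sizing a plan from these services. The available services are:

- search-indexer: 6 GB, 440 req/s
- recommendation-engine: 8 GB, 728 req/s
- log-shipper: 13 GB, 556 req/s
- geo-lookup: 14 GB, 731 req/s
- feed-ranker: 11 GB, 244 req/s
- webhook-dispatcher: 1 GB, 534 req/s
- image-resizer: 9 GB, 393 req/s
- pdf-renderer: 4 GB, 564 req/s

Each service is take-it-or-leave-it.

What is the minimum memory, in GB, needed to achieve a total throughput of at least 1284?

Look for the lowest-memory combination reaching 1284.
search-indexer + webhook-dispatcher + pdf-renderer reaches 1538 using 11 GB.
No combination under 11 GB hits 1284.

11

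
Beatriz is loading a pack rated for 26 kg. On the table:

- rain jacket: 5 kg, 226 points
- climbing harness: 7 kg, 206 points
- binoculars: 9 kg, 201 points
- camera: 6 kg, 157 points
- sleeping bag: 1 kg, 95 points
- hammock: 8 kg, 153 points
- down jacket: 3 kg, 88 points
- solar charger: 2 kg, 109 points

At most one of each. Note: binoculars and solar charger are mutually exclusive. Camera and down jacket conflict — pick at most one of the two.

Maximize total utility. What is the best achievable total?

877

By utility per kg: sleeping bag 95.00, solar charger 54.50, rain jacket 45.20 lead.
Taking rain jacket + climbing harness + sleeping bag + hammock + down jacket + solar charger: 26 kg used, 877 in utility.
An exhaustive check of the 256 subsets confirms 877.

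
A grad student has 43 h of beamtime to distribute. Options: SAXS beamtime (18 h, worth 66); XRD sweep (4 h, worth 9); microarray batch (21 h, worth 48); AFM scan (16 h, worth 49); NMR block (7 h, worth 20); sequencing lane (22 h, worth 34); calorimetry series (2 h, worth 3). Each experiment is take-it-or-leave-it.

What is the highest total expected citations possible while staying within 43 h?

138

Taking SAXS beamtime + AFM scan + NMR block + calorimetry series: 43 h used, 138 in expected citations.
No other feasible combination exceeds 138.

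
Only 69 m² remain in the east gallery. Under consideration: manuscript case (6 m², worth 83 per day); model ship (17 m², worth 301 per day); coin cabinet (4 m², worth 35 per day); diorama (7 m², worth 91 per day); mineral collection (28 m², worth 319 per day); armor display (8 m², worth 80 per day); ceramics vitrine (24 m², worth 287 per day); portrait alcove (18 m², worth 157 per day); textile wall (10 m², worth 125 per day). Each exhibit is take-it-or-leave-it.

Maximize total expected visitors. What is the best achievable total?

The ratio ordering already packs tightly: manuscript case + model ship + coin cabinet + diorama + ceramics vitrine + textile wall, 68 m², 922.
An exhaustive check of the 512 subsets confirms 922.

922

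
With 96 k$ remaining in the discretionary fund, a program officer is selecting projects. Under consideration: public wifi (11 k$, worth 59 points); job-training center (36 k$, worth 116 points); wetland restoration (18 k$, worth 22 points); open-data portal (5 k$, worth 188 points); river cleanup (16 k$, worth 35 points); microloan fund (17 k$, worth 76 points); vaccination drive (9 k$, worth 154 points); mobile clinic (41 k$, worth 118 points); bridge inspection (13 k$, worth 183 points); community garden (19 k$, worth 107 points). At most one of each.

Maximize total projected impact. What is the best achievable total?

807

Filling by ratio: public wifi + open-data portal + river cleanup + microloan fund + vaccination drive + bridge inspection + community garden for 802, with 6 k$ left unused.
Replace river cleanup and microloan fund with job-training center: the trade gains 5 net, giving 807 at 93 k$.
Every other selection either busts 96 k$ or fails to beat 807.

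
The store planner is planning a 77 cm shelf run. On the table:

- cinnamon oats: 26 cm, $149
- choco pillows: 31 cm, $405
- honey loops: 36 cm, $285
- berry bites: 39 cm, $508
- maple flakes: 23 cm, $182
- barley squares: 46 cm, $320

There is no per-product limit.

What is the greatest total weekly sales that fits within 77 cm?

913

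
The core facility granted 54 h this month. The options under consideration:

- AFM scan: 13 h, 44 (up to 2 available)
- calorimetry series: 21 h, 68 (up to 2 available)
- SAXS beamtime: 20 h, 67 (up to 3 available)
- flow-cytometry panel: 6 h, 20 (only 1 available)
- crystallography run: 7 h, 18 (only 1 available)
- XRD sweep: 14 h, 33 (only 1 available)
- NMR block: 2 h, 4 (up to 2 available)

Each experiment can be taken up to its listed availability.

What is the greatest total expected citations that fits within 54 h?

179

The ratio ordering already packs tightly: 2×AFM scan + SAXS beamtime + flow-cytometry panel + NMR block, 54 h, 179.
Every other selection either busts 54 h or exceeds an availability limit or fails to beat 179.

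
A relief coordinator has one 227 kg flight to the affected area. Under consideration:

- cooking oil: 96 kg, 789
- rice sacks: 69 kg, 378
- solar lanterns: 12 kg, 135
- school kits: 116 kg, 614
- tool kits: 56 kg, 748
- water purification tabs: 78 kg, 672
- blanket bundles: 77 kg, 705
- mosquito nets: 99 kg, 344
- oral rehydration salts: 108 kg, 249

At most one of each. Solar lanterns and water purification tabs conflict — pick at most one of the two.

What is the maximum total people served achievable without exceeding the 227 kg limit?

Best packing: tool kits + water purification tabs + blanket bundles — 211 kg, 2125 total.

2125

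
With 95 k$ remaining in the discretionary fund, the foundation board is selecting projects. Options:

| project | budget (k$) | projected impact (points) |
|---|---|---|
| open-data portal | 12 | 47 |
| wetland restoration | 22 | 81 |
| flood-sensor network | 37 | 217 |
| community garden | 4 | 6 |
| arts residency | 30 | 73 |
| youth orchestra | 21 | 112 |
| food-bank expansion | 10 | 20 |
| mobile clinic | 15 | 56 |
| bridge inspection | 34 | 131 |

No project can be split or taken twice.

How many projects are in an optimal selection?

4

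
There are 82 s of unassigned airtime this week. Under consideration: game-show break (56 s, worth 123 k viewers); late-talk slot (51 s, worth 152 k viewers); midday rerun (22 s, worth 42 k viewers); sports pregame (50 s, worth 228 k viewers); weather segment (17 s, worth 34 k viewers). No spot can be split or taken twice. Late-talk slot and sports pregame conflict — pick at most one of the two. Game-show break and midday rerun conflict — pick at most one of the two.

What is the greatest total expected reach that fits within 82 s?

Ranking by ratio (expected reach/s): sports pregame 4.56, late-talk slot 2.98, game-show break 2.20, weather segment 2.00.
Taking the top-ratio spots first gives sports pregame + weather segment for 262 (67 s).
The 17 s tied up in weather segment is better spent on midday rerun — total rises to 270 (72 s).
The spare 10 s is too small for any remaining spot, and no feasible exchange beats 270.

270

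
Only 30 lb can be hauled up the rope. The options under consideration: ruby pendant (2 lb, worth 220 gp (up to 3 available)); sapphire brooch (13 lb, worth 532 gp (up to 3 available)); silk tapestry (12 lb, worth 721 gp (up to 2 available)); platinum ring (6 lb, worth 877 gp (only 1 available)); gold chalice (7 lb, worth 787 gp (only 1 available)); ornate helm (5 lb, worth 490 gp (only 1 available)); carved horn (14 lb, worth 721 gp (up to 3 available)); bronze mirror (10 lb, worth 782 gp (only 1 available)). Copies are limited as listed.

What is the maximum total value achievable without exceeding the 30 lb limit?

3156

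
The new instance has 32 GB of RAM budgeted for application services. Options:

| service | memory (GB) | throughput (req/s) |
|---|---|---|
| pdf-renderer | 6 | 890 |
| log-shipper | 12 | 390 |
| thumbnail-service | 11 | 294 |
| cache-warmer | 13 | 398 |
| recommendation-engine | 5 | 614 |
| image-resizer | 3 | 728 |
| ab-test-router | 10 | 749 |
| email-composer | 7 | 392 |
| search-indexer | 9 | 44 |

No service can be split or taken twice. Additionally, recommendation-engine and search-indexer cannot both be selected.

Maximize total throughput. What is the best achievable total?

3373

Best packing: pdf-renderer + recommendation-engine + image-resizer + ab-test-router + email-composer — 31 GB, 3373 total.
Next best is pdf-renderer + recommendation-engine + image-resizer + ab-test-router at 2981 (24 GB) — short by 392.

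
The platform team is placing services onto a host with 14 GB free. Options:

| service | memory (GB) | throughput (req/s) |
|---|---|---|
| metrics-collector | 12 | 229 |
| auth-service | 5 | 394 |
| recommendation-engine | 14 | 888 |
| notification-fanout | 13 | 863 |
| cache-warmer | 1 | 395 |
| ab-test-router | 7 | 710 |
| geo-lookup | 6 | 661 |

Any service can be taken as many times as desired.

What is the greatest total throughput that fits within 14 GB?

The ratio ordering already packs tightly: 14×cache-warmer, 14 GB, 5530.
That's the maximum — no swap from here does better than 5530.

5530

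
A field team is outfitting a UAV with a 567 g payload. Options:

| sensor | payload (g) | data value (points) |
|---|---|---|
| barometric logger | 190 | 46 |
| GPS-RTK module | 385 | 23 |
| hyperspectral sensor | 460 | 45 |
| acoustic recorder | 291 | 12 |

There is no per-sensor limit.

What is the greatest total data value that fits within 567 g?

92

Taking 2×barometric logger: 380 g used, 92 in data value.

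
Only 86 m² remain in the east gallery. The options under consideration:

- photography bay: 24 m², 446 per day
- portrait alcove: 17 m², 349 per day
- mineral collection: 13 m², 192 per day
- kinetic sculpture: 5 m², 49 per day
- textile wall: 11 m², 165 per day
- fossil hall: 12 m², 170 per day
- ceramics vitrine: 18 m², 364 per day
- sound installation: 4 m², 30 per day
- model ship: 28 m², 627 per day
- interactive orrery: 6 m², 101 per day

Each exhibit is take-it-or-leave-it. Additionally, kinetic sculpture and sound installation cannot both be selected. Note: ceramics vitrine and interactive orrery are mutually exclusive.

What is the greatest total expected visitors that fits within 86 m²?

Best packing: photography bay + portrait alcove + textile wall + model ship + interactive orrery — 86 m², 1688 total.
That's the maximum — no feasible swap from here does better than 1688.

1688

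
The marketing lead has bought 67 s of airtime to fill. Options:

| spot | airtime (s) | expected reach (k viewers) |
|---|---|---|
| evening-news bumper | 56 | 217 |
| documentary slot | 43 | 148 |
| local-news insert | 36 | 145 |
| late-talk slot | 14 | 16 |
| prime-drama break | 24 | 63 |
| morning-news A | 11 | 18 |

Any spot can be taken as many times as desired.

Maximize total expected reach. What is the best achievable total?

A density-first pass picks local-news insert + prime-drama break — 208 at 60 s.
Dropping local-news insert and prime-drama break frees 60 s; slotting in evening-news bumper + morning-news A (67 s) lifts the total to 235 at 67 s.
Every other selection either busts 67 s or fails to beat 235.

235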